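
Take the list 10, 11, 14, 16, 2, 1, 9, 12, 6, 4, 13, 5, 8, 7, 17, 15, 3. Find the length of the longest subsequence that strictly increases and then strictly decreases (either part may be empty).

8

inc[i] = longest strictly increasing subsequence ending at i; dec[i] = longest strictly decreasing subsequence starting at i:
i:      1  2  3  4  5  6  7  8  9 10 11 12 13 14 15 16 17
a[i]:  10 11 14 16  2  1  9 12  6  4 13  5  8  7 17 15  3
inc:    1  2  3  4  1  1  2  3  2  2  4  3  4  4  5  5  2
dec:    5  5  5  5  2  1  4  4  3  2  4  2  3  2  3  2  1
Best peak at i=4 (value 16): inc=4, dec=5, length 4+5−1 = 8.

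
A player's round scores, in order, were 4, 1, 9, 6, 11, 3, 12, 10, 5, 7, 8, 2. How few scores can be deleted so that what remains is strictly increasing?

7

Fewest deletions = n − (longest strictly increasing subsequence).
i:      1  2  3  4  5  6  7  8  9 10 11 12
a[i]:   4  1  9  6 11  3 12 10  5  7  8  2
dp:     1  1  2  2  3  2  4  3  3  4  5  2
max dp = 5, so deletions = 12 − 5 = 7.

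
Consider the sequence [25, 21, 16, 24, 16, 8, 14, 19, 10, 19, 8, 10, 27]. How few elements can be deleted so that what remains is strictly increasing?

Fewest deletions = n − (longest strictly increasing subsequence).
i:      1  2  3  4  5  6  7  8  9 10 11 12 13
a[i]:  25 21 16 24 16  8 14 19 10 19  8 10 27
dp:     1  1  1  2  1  1  2  3  2  3  1  2  4
max dp = 4, so deletions = 13 − 4 = 9.

9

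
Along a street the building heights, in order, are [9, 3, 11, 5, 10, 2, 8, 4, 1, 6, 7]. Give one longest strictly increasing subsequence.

3, 5, 6, 7

Patience tails give the LIS length; then backtrack through the dp parents:
9 → extends → [9]
3 → replaces 9 → [3]
11 → extends → [3, 11]
5 → replaces 11 → [3, 5]
10 → extends → [3, 5, 10]
2 → replaces 3 → [2, 5, 10]
8 → replaces 10 → [2, 5, 8]
4 → replaces 5 → [2, 4, 8]
1 → replaces 2 → [1, 4, 8]
6 → replaces 8 → [1, 4, 6]
7 → extends → [1, 4, 6, 7]
Length 4; one witness is 3, 5, 6, 7.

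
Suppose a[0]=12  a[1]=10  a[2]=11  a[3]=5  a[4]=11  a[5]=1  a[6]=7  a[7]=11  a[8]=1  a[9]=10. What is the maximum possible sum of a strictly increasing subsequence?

Let S[i] be the best sum of a strictly increasing subsequence ending at i:
i:      0  1  2  3  4  5  6  7  8  9
a[i]:  12 10 11  5 11  1  7 11  1 10
S:     12 10 21  5 21  1 12 23  1 22
Maximum is 23 (e.g. 5 + 7 + 11).

23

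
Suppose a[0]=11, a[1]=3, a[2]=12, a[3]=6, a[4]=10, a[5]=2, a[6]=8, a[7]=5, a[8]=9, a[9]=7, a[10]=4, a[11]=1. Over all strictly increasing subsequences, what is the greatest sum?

26

Let S[i] be the best sum of a strictly increasing subsequence ending at i:
i:      0  1  2  3  4  5  6  7  8  9 10 11
a[i]:  11  3 12  6 10  2  8  5  9  7  4  1
S:     11  3 23  9 19  2 17  8 26 16  7  1
Maximum is 26 (e.g. 3 + 6 + 8 + 9).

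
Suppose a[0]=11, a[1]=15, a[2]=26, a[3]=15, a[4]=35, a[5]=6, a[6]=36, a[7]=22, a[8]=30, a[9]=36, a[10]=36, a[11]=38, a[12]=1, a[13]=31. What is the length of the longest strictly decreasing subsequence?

Negate each value so 'decreasing' becomes 'increasing', then run patience tails on the negated sequence:
-11 → extends → [-11]
-15 → replaces -11 → [-15]
-26 → replaces -15 → [-26]
-15 → extends → [-26, -15]
-35 → replaces -26 → [-35, -15]
-6 → extends → [-35, -15, -6]
-36 → replaces -35 → [-36, -15, -6]
-22 → replaces -15 → [-36, -22, -6]
-30 → replaces -22 → [-36, -30, -6]
-36 → already a tail → [-36, -30, -6]
-36 → already a tail → [-36, -30, -6]
-38 → replaces -36 → [-38, -30, -6]
-1 → extends → [-38, -30, -6, -1]
-31 → replaces -30 → [-38, -31, -6, -1]
Four tails, so the longest strictly decreasing subsequence of the original has length 4.

4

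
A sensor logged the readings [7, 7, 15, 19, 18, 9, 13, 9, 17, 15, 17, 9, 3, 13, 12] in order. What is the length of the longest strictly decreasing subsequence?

6

Let dp[i] be the longest strictly decreasing subsequence ending at i:
i:      1  2  3  4  5  6  7  8  9 10 11 12 13 14 15
a[i]:   7  7 15 19 18  9 13  9 17 15 17  9  3 13 12
dp:     1  1  1  1  2  3  3  4  3  4  3  5  6  5  6
Maximum is 6.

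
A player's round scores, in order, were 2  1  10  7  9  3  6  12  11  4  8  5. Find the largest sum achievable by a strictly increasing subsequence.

Let S[i] be the best sum of a strictly increasing subsequence ending at i:
i:      1  2  3  4  5  6  7  8  9 10 11 12
a[i]:   2  1 10  7  9  3  6 12 11  4  8  5
S:      2  1 12  9 18  5 11 30 29  9 19 14
Maximum is 30 (e.g. 2 + 7 + 9 + 12).

30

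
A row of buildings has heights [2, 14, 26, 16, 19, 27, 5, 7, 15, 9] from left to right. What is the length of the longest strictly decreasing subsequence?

4

Negate each value so 'decreasing' becomes 'increasing', then run patience tails on the negated sequence:
-2 → extends → [-2]
-14 → replaces -2 → [-14]
-26 → replaces -14 → [-26]
-16 → extends → [-26, -16]
-19 → replaces -16 → [-26, -19]
-27 → replaces -26 → [-27, -19]
-5 → extends → [-27, -19, -5]
-7 → replaces -5 → [-27, -19, -7]
-15 → replaces -7 → [-27, -19, -15]
-9 → extends → [-27, -19, -15, -9]
Four tails, so the longest strictly decreasing subsequence of the original has length 4.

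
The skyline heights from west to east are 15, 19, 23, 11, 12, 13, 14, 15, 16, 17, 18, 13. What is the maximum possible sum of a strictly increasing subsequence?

Let S[i] be the best sum of a strictly increasing subsequence ending at i:
i:       1   2   3   4   5   6   7   8   9  10  11  12
a[i]:   15  19  23  11  12  13  14  15  16  17  18  13
S:      15  34  57  11  23  36  50  65  81  98 116  36
Maximum is 116 (e.g. 11 + 12 + 13 + 14 + 15 + 16 + 17 + 18).

116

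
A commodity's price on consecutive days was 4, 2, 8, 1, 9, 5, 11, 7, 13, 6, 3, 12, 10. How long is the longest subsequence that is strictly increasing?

5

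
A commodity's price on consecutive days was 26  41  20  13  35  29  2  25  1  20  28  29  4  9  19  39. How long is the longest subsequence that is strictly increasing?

Track the smallest tail for each achievable length (strict):
26 → extends → [26]
41 → extends → [26, 41]
20 → replaces 26 → [20, 41]
13 → replaces 20 → [13, 41]
35 → replaces 41 → [13, 35]
29 → replaces 35 → [13, 29]
2 → replaces 13 → [2, 29]
25 → replaces 29 → [2, 25]
1 → replaces 2 → [1, 25]
20 → replaces 25 → [1, 20]
28 → extends → [1, 20, 28]
29 → extends → [1, 20, 28, 29]
4 → replaces 20 → [1, 4, 28, 29]
9 → replaces 28 → [1, 4, 9, 29]
19 → replaces 29 → [1, 4, 9, 19]
39 → extends → [1, 4, 9, 19, 39]
Five tails, so the longest strictly increasing subsequence has length 5 (e.g. 20, 25, 28, 29, 39).

5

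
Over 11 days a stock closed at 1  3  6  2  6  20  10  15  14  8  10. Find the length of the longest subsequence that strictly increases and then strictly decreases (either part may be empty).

7

inc[i] = longest strictly increasing subsequence ending at i; dec[i] = longest strictly decreasing subsequence starting at i:
i:      1  2  3  4  5  6  7  8  9 10 11
a[i]:   1  3  6  2  6 20 10 15 14  8 10
inc:    1  2  3  2  3  4  4  5  5  4  5
dec:    1  2  2  1  1  4  2  3  2  1  1
Best peak at i=6 (value 20): inc=4, dec=4, length 4+4−1 = 7.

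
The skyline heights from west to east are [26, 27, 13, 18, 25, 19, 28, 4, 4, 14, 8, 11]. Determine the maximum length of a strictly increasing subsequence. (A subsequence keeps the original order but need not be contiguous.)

4

Track the smallest tail for each achievable length (strict):
26 → extends → [26]
27 → extends → [26, 27]
13 → replaces 26 → [13, 27]
18 → replaces 27 → [13, 18]
25 → extends → [13, 18, 25]
19 → replaces 25 → [13, 18, 19]
28 → extends → [13, 18, 19, 28]
4 → replaces 13 → [4, 18, 19, 28]
4 → already a tail → [4, 18, 19, 28]
14 → replaces 18 → [4, 14, 19, 28]
8 → replaces 14 → [4, 8, 19, 28]
11 → replaces 19 → [4, 8, 11, 28]
Four tails, so the longest strictly increasing subsequence has length 4 (e.g. 13, 18, 25, 28).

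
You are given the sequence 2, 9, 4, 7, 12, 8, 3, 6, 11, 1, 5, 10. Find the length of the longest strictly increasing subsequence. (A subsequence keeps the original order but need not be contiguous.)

Let dp[i] be the length of the longest such subsequence ending at index i:
i:      1  2  3  4  5  6  7  8  9 10 11 12
a[i]:   2  9  4  7 12  8  3  6 11  1  5 10
dp:     1  2  2  3  4  4  2  3  5  1  3  5
Maximum dp value is 5.

5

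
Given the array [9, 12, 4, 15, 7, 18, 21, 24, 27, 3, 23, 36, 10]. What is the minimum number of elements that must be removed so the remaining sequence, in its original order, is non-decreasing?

5

Fewest deletions = n − (longest non-decreasing subsequence).
i:      1  2  3  4  5  6  7  8  9 10 11 12 13
a[i]:   9 12  4 15  7 18 21 24 27  3 23 36 10
dp:     1  2  1  3  2  4  5  6  7  1  6  8  3
max dp = 8, so deletions = 13 − 8 = 5.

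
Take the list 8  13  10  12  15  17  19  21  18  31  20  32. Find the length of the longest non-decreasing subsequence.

9

Track the smallest tail for each achievable length (allowing ties):
8 → extends → [8]
13 → extends → [8, 13]
10 → replaces 13 → [8, 10]
12 → extends → [8, 10, 12]
15 → extends → [8, 10, 12, 15]
17 → extends → [8, 10, 12, 15, 17]
19 → extends → [8, 10, 12, 15, 17, 19]
21 → extends → [8, 10, 12, 15, 17, 19, 21]
18 → replaces 19 → [8, 10, 12, 15, 17, 18, 21]
31 → extends → [8, 10, 12, 15, 17, 18, 21, 31]
20 → replaces 21 → [8, 10, 12, 15, 17, 18, 20, 31]
32 → extends → [8, 10, 12, 15, 17, 18, 20, 31, 32]
Nine tails, so the longest non-decreasing subsequence has length 9 (e.g. 8, 10, 12, 15, 17, 19, 21, 31, 32).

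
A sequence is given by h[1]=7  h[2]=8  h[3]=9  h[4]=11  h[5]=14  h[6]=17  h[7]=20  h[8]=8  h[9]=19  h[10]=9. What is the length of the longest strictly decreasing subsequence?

3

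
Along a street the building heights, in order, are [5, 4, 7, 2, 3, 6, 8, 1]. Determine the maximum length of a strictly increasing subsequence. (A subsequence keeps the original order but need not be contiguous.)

4

Track the smallest tail for each achievable length (strict):
5 → extends → [5]
4 → replaces 5 → [4]
7 → extends → [4, 7]
2 → replaces 4 → [2, 7]
3 → replaces 7 → [2, 3]
6 → extends → [2, 3, 6]
8 → extends → [2, 3, 6, 8]
1 → replaces 2 → [1, 3, 6, 8]
Four tails, so the longest strictly increasing subsequence has length 4 (e.g. 2, 3, 6, 8).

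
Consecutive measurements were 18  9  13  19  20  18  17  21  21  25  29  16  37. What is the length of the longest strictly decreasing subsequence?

4

Negate each value so 'decreasing' becomes 'increasing', then run patience tails on the negated sequence:
-18 → extends → [-18]
-9 → extends → [-18, -9]
-13 → replaces -9 → [-18, -13]
-19 → replaces -18 → [-19, -13]
-20 → replaces -19 → [-20, -13]
-18 → replaces -13 → [-20, -18]
-17 → extends → [-20, -18, -17]
-21 → replaces -20 → [-21, -18, -17]
-21 → already a tail → [-21, -18, -17]
-25 → replaces -21 → [-25, -18, -17]
-29 → replaces -25 → [-29, -18, -17]
-16 → extends → [-29, -18, -17, -16]
-37 → replaces -29 → [-37, -18, -17, -16]
Four tails, so the longest strictly decreasing subsequence of the original has length 4.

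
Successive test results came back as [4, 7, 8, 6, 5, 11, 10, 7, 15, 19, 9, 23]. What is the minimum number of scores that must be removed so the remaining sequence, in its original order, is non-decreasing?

5

Fewest deletions = n − (longest non-decreasing subsequence).
Patience tails:
4 → extends → [4]
7 → extends → [4, 7]
8 → extends → [4, 7, 8]
6 → replaces 7 → [4, 6, 8]
5 → replaces 6 → [4, 5, 8]
11 → extends → [4, 5, 8, 11]
10 → replaces 11 → [4, 5, 8, 10]
7 → replaces 8 → [4, 5, 7, 10]
15 → extends → [4, 5, 7, 10, 15]
19 → extends → [4, 5, 7, 10, 15, 19]
9 → replaces 10 → [4, 5, 7, 9, 15, 19]
23 → extends → [4, 5, 7, 9, 15, 19, 23]
Longest non-decreasing subsequence has length 7, so deletions = 12 − 7 = 5.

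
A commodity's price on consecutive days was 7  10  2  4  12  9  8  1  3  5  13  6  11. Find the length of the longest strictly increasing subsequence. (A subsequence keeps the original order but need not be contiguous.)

Let dp[i] be the length of the longest such subsequence ending at index i:
i:      1  2  3  4  5  6  7  8  9 10 11 12 13
a[i]:   7 10  2  4 12  9  8  1  3  5 13  6 11
dp:     1  2  1  2  3  3  3  1  2  3  4  4  5
Maximum dp value is 5.

5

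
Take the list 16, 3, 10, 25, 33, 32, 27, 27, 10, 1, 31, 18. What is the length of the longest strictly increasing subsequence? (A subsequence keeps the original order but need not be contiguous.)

Track the smallest tail for each achievable length (strict):
16 → extends → [16]
3 → replaces 16 → [3]
10 → extends → [3, 10]
25 → extends → [3, 10, 25]
33 → extends → [3, 10, 25, 33]
32 → replaces 33 → [3, 10, 25, 32]
27 → replaces 32 → [3, 10, 25, 27]
27 → already a tail → [3, 10, 25, 27]
10 → already a tail → [3, 10, 25, 27]
1 → replaces 3 → [1, 10, 25, 27]
31 → extends → [1, 10, 25, 27, 31]
18 → replaces 25 → [1, 10, 18, 27, 31]
Five tails, so the longest strictly increasing subsequence has length 5 (e.g. 3, 10, 25, 27, 31).

5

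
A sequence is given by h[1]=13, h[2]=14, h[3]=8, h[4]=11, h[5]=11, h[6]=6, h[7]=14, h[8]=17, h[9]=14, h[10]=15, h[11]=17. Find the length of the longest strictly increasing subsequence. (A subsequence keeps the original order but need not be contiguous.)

5

Let dp[i] be the length of the longest such subsequence ending at index i:
i:      1  2  3  4  5  6  7  8  9 10 11
h[i]:  13 14  8 11 11  6 14 17 14 15 17
dp:     1  2  1  2  2  1  3  4  3  4  5
Maximum dp value is 5.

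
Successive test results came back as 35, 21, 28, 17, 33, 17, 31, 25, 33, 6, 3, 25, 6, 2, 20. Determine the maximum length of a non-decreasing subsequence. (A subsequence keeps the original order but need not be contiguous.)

4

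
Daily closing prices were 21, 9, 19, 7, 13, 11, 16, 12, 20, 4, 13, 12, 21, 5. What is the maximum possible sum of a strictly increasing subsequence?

Let S[i] be the best sum of a strictly increasing subsequence ending at i:
i:      1  2  3  4  5  6  7  8  9 10 11 12 13 14
a[i]:  21  9 19  7 13 11 16 12 20  4 13 12 21  5
S:     21  9 28  7 22 20 38 32 58  4 45 32 79  9
Maximum is 79 (e.g. 9 + 13 + 16 + 20 + 21).

79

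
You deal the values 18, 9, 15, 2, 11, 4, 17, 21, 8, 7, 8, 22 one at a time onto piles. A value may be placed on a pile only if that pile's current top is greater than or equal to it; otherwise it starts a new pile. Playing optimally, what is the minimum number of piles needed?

5

The minimum number of non-increasing subsequences covering a sequence equals the length of its longest strictly increasing subsequence.
LIS length is 5 (e.g. 9, 15, 17, 21, 22), so 5 piles are needed.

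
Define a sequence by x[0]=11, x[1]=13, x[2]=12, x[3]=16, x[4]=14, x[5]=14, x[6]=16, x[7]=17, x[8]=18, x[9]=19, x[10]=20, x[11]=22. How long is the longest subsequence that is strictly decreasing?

Let dp[i] be the longest strictly decreasing subsequence ending at i:
i:      0  1  2  3  4  5  6  7  8  9 10 11
x[i]:  11 13 12 16 14 14 16 17 18 19 20 22
dp:     1  1  2  1  2  2  1  1  1  1  1  1
Maximum is 2.

2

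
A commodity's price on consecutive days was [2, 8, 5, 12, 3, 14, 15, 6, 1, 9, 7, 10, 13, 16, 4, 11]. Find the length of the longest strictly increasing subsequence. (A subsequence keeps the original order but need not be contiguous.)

Track the smallest tail for each achievable length (strict):
2 → extends → [2]
8 → extends → [2, 8]
5 → replaces 8 → [2, 5]
12 → extends → [2, 5, 12]
3 → replaces 5 → [2, 3, 12]
14 → extends → [2, 3, 12, 14]
15 → extends → [2, 3, 12, 14, 15]
6 → replaces 12 → [2, 3, 6, 14, 15]
1 → replaces 2 → [1, 3, 6, 14, 15]
9 → replaces 14 → [1, 3, 6, 9, 15]
7 → replaces 9 → [1, 3, 6, 7, 15]
10 → replaces 15 → [1, 3, 6, 7, 10]
13 → extends → [1, 3, 6, 7, 10, 13]
16 → extends → [1, 3, 6, 7, 10, 13, 16]
4 → replaces 6 → [1, 3, 4, 7, 10, 13, 16]
11 → replaces 13 → [1, 3, 4, 7, 10, 11, 16]
Seven tails, so the longest strictly increasing subsequence has length 7 (e.g. 2, 5, 6, 9, 10, 13, 16).

7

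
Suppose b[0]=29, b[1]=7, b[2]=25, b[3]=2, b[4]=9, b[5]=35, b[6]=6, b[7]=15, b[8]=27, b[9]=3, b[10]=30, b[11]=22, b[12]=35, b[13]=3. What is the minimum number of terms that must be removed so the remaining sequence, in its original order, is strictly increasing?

8

Fewest deletions = n − (longest strictly increasing subsequence).
Patience tails:
29 → extends → [29]
7 → replaces 29 → [7]
25 → extends → [7, 25]
2 → replaces 7 → [2, 25]
9 → replaces 25 → [2, 9]
35 → extends → [2, 9, 35]
6 → replaces 9 → [2, 6, 35]
15 → replaces 35 → [2, 6, 15]
27 → extends → [2, 6, 15, 27]
3 → replaces 6 → [2, 3, 15, 27]
30 → extends → [2, 3, 15, 27, 30]
22 → replaces 27 → [2, 3, 15, 22, 30]
35 → extends → [2, 3, 15, 22, 30, 35]
3 → already a tail → [2, 3, 15, 22, 30, 35]
Longest strictly increasing subsequence has length 6, so deletions = 14 − 6 = 8.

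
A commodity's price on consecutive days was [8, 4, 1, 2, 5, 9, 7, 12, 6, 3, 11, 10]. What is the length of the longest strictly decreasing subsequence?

4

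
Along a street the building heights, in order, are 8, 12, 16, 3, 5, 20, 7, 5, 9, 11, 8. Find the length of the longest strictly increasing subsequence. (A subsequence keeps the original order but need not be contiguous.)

Track the smallest tail for each achievable length (strict):
8 → extends → [8]
12 → extends → [8, 12]
16 → extends → [8, 12, 16]
3 → replaces 8 → [3, 12, 16]
5 → replaces 12 → [3, 5, 16]
20 → extends → [3, 5, 16, 20]
7 → replaces 16 → [3, 5, 7, 20]
5 → already a tail → [3, 5, 7, 20]
9 → replaces 20 → [3, 5, 7, 9]
11 → extends → [3, 5, 7, 9, 11]
8 → replaces 9 → [3, 5, 7, 8, 11]
Five tails, so the longest strictly increasing subsequence has length 5 (e.g. 3, 5, 7, 9, 11).

5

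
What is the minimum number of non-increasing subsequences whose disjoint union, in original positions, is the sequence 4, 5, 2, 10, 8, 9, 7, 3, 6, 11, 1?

5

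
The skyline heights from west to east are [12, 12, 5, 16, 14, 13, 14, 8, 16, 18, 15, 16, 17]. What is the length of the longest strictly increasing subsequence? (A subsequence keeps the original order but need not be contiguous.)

6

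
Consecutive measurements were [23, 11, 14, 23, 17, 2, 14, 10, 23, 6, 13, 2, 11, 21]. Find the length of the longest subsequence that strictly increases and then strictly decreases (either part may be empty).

inc[i] = longest strictly increasing subsequence ending at i; dec[i] = longest strictly decreasing subsequence starting at i:
i:      1  2  3  4  5  6  7  8  9 10 11 12 13 14
a[i]:  23 11 14 23 17  2 14 10 23  6 13  2 11 21
inc:    1  1  2  3  3  1  2  2  4  2  3  1  3  4
dec:    6  4  4  6  5  1  4  3  3  2  2  1  1  1
Best peak at i=4 (value 23): inc=3, dec=6, length 3+6−1 = 8.

8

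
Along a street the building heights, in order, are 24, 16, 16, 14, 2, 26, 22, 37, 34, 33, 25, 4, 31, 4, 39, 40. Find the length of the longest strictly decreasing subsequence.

5

Let dp[i] be the longest strictly decreasing subsequence ending at i:
i:      1  2  3  4  5  6  7  8  9 10 11 12 13 14 15 16
a[i]:  24 16 16 14  2 26 22 37 34 33 25  4 31  4 39 40
dp:     1  2  2  3  4  1  2  1  2  3  4  5  4  5  1  1
Maximum is 5.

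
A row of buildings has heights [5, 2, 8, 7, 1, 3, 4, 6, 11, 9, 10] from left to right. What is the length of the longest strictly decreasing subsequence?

3

Negate each value so 'decreasing' becomes 'increasing', then run patience tails on the negated sequence:
-5 → extends → [-5]
-2 → extends → [-5, -2]
-8 → replaces -5 → [-8, -2]
-7 → replaces -2 → [-8, -7]
-1 → extends → [-8, -7, -1]
-3 → replaces -1 → [-8, -7, -3]
-4 → replaces -3 → [-8, -7, -4]
-6 → replaces -4 → [-8, -7, -6]
-11 → replaces -8 → [-11, -7, -6]
-9 → replaces -7 → [-11, -9, -6]
-10 → replaces -9 → [-11, -10, -6]
Three tails, so the longest strictly decreasing subsequence of the original has length 3.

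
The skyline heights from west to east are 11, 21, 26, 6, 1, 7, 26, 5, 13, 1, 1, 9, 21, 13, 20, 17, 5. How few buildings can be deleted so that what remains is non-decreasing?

Fewest deletions = n − (longest non-decreasing subsequence).
Patience tails:
11 → extends → [11]
21 → extends → [11, 21]
26 → extends → [11, 21, 26]
6 → replaces 11 → [6, 21, 26]
1 → replaces 6 → [1, 21, 26]
7 → replaces 21 → [1, 7, 26]
26 → extends → [1, 7, 26, 26]
5 → replaces 7 → [1, 5, 26, 26]
13 → replaces 26 → [1, 5, 13, 26]
1 → replaces 5 → [1, 1, 13, 26]
1 → replaces 13 → [1, 1, 1, 26]
9 → replaces 26 → [1, 1, 1, 9]
21 → extends → [1, 1, 1, 9, 21]
13 → replaces 21 → [1, 1, 1, 9, 13]
20 → extends → [1, 1, 1, 9, 13, 20]
17 → replaces 20 → [1, 1, 1, 9, 13, 17]
5 → replaces 9 → [1, 1, 1, 5, 13, 17]
Longest non-decreasing subsequence has length 6, so deletions = 17 − 6 = 11.

11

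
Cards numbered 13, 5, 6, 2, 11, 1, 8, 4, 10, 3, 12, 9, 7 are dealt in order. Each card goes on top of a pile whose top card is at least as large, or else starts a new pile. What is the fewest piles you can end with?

Place each on the leftmost legal pile:
13 → new pile 1 (tops now [13])
5 → pile 1 (tops now [5])
6 → new pile 2 (tops now [5, 6])
2 → pile 1 (tops now [2, 6])
11 → new pile 3 (tops now [2, 6, 11])
1 → pile 1 (tops now [1, 6, 11])
8 → pile 3 (tops now [1, 6, 8])
4 → pile 2 (tops now [1, 4, 8])
10 → new pile 4 (tops now [1, 4, 8, 10])
3 → pile 2 (tops now [1, 3, 8, 10])
12 → new pile 5 (tops now [1, 3, 8, 10, 12])
9 → pile 4 (tops now [1, 3, 8, 9, 12])
7 → pile 3 (tops now [1, 3, 7, 9, 12])
Five piles.

5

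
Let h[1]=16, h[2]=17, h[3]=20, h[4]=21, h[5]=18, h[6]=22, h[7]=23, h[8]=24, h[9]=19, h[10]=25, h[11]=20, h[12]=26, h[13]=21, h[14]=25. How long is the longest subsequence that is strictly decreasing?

Let dp[i] be the longest strictly decreasing subsequence ending at i:
i:      1  2  3  4  5  6  7  8  9 10 11 12 13 14
h[i]:  16 17 20 21 18 22 23 24 19 25 20 26 21 25
dp:     1  1  1  1  2  1  1  1  2  1  2  1  2  2
Maximum is 2.

2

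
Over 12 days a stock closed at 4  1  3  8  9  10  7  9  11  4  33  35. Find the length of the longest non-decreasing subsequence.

Track the smallest tail for each achievable length (allowing ties):
4 → extends → [4]
1 → replaces 4 → [1]
3 → extends → [1, 3]
8 → extends → [1, 3, 8]
9 → extends → [1, 3, 8, 9]
10 → extends → [1, 3, 8, 9, 10]
7 → replaces 8 → [1, 3, 7, 9, 10]
9 → replaces 10 → [1, 3, 7, 9, 9]
11 → extends → [1, 3, 7, 9, 9, 11]
4 → replaces 7 → [1, 3, 4, 9, 9, 11]
33 → extends → [1, 3, 4, 9, 9, 11, 33]
35 → extends → [1, 3, 4, 9, 9, 11, 33, 35]
Eight tails, so the longest non-decreasing subsequence has length 8 (e.g. 1, 3, 8, 9, 10, 11, 33, 35).

8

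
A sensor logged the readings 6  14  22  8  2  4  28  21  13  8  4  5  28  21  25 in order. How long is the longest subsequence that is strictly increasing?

5

Let dp[i] be the length of the longest such subsequence ending at index i:
i:      1  2  3  4  5  6  7  8  9 10 11 12 13 14 15
a[i]:   6 14 22  8  2  4 28 21 13  8  4  5 28 21 25
dp:     1  2  3  2  1  2  4  3  3  3  2  3  4  4  5
Maximum dp value is 5.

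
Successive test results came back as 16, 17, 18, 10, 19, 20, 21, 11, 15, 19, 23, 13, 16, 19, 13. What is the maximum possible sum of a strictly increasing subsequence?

134

Let S[i] be the best sum of a strictly increasing subsequence ending at i:
i:       1   2   3   4   5   6   7   8   9  10  11  12  13  14  15
a[i]:   16  17  18  10  19  20  21  11  15  19  23  13  16  19  13
S:      16  33  51  10  70  90 111  21  36  70 134  34  52  71  34
Maximum is 134 (e.g. 16 + 17 + 18 + 19 + 20 + 21 + 23).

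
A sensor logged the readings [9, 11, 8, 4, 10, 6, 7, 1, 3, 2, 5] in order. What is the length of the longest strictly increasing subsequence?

Track the smallest tail for each achievable length (strict):
9 → extends → [9]
11 → extends → [9, 11]
8 → replaces 9 → [8, 11]
4 → replaces 8 → [4, 11]
10 → replaces 11 → [4, 10]
6 → replaces 10 → [4, 6]
7 → extends → [4, 6, 7]
1 → replaces 4 → [1, 6, 7]
3 → replaces 6 → [1, 3, 7]
2 → replaces 3 → [1, 2, 7]
5 → replaces 7 → [1, 2, 5]
Three tails, so the longest strictly increasing subsequence has length 3 (e.g. 4, 6, 7).

3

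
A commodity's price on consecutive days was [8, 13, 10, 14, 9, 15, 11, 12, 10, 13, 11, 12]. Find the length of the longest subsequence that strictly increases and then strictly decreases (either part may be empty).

6

inc[i] = longest strictly increasing subsequence ending at i; dec[i] = longest strictly decreasing subsequence starting at i:
i:      1  2  3  4  5  6  7  8  9 10 11 12
a[i]:   8 13 10 14  9 15 11 12 10 13 11 12
inc:    1  2  2  3  2  4  3  4  3  5  4  5
dec:    1  3  2  3  1  3  2  2  1  2  1  1
Best peak at i=6 (value 15): inc=4, dec=3, length 4+3−1 = 6.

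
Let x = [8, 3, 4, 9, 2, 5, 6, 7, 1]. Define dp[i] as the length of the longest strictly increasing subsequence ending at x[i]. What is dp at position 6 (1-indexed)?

dp[i] = 1 + max{dp[j] : j<i, x[j]<x[i]} (or 1 if no such j):
i:     1 2 3 4 5 6 7 8 9
x[i]:  8 3 4 9 2 5 6 7 1
dp:    1 1 2 3 1 3 4 5 1
At index 6 the value is 3.

3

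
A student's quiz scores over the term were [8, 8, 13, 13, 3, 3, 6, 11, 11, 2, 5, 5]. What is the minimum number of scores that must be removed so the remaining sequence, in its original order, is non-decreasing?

Fewest deletions = n − (longest non-decreasing subsequence).
Patience tails:
8 → extends → [8]
8 → extends → [8, 8]
13 → extends → [8, 8, 13]
13 → extends → [8, 8, 13, 13]
3 → replaces 8 → [3, 8, 13, 13]
3 → replaces 8 → [3, 3, 13, 13]
6 → replaces 13 → [3, 3, 6, 13]
11 → replaces 13 → [3, 3, 6, 11]
11 → extends → [3, 3, 6, 11, 11]
2 → replaces 3 → [2, 3, 6, 11, 11]
5 → replaces 6 → [2, 3, 5, 11, 11]
5 → replaces 11 → [2, 3, 5, 5, 11]
Longest non-decreasing subsequence has length 5, so deletions = 12 − 5 = 7.

7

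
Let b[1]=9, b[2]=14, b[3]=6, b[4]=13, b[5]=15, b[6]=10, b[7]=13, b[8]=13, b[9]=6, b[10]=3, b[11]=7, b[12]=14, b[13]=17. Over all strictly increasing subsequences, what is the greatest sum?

Let S[i] be the best sum of a strictly increasing subsequence ending at i:
i:      1  2  3  4  5  6  7  8  9 10 11 12 13
b[i]:   9 14  6 13 15 10 13 13  6  3  7 14 17
S:      9 23  6 22 38 19 32 32  6  3 13 46 63
Maximum is 63 (e.g. 9 + 10 + 13 + 14 + 17).

63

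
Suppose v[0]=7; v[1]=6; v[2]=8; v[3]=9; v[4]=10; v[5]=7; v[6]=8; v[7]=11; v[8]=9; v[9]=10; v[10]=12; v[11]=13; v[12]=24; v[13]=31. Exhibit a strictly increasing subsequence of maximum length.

Patience tails give the LIS length; then backtrack through the dp parents:
7 → extends → [7]
6 → replaces 7 → [6]
8 → extends → [6, 8]
9 → extends → [6, 8, 9]
10 → extends → [6, 8, 9, 10]
7 → replaces 8 → [6, 7, 9, 10]
8 → replaces 9 → [6, 7, 8, 10]
11 → extends → [6, 7, 8, 10, 11]
9 → replaces 10 → [6, 7, 8, 9, 11]
10 → replaces 11 → [6, 7, 8, 9, 10]
12 → extends → [6, 7, 8, 9, 10, 12]
13 → extends → [6, 7, 8, 9, 10, 12, 13]
24 → extends → [6, 7, 8, 9, 10, 12, 13, 24]
31 → extends → [6, 7, 8, 9, 10, 12, 13, 24, 31]
Length 9; one witness is 7, 8, 9, 10, 11, 12, 13, 24, 31.

7, 8, 9, 10, 11, 12, 13, 24, 31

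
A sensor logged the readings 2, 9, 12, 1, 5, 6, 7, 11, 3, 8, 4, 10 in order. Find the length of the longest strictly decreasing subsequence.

4

Let dp[i] be the longest strictly decreasing subsequence ending at i:
i:      1  2  3  4  5  6  7  8  9 10 11 12
a[i]:   2  9 12  1  5  6  7 11  3  8  4 10
dp:     1  1  1  2  2  2  2  2  3  3  4  3
Maximum is 4.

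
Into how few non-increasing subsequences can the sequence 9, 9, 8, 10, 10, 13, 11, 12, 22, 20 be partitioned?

The minimum number of non-increasing subsequences covering a sequence equals the length of its longest strictly increasing subsequence.
LIS length is 5 (e.g. 9, 10, 11, 12, 22), so 5 piles are needed.

5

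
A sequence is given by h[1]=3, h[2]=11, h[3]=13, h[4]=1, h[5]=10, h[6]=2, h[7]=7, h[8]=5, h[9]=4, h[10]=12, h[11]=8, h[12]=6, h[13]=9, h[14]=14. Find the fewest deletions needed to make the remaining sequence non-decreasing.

Fewest deletions = n − (longest non-decreasing subsequence).
Patience tails:
3 → extends → [3]
11 → extends → [3, 11]
13 → extends → [3, 11, 13]
1 → replaces 3 → [1, 11, 13]
10 → replaces 11 → [1, 10, 13]
2 → replaces 10 → [1, 2, 13]
7 → replaces 13 → [1, 2, 7]
5 → replaces 7 → [1, 2, 5]
4 → replaces 5 → [1, 2, 4]
12 → extends → [1, 2, 4, 12]
8 → replaces 12 → [1, 2, 4, 8]
6 → replaces 8 → [1, 2, 4, 6]
9 → extends → [1, 2, 4, 6, 9]
14 → extends → [1, 2, 4, 6, 9, 14]
Longest non-decreasing subsequence has length 6, so deletions = 14 − 6 = 8.

8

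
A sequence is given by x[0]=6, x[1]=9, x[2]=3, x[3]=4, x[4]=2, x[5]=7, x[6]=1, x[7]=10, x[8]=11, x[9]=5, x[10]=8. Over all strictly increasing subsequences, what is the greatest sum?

Let S[i] be the best sum of a strictly increasing subsequence ending at i:
i:      0  1  2  3  4  5  6  7  8  9 10
x[i]:   6  9  3  4  2  7  1 10 11  5  8
S:      6 15  3  7  2 14  1 25 36 12 22
Maximum is 36 (e.g. 6 + 9 + 10 + 11).

36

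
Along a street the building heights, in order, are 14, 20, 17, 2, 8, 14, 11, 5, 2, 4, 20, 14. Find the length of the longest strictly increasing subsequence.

Let dp[i] be the length of the longest such subsequence ending at index i:
i:      1  2  3  4  5  6  7  8  9 10 11 12
a[i]:  14 20 17  2  8 14 11  5  2  4 20 14
dp:     1  2  2  1  2  3  3  2  1  2  4  4
Maximum dp value is 4.

4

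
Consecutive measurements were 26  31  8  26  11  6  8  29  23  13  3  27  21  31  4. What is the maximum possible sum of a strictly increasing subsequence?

100

Let S[i] be the best sum of a strictly increasing subsequence ending at i:
i:       1   2   3   4   5   6   7   8   9  10  11  12  13  14  15
a[i]:   26  31   8  26  11   6   8  29  23  13   3  27  21  31   4
S:      26  57   8  34  19   6  14  63  42  32   3  69  53 100   7
Maximum is 100 (e.g. 8 + 11 + 23 + 27 + 31).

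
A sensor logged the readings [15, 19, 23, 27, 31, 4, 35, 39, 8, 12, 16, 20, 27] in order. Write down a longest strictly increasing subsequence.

Patience tails give the LIS length; then backtrack through the dp parents:
15 → extends → [15]
19 → extends → [15, 19]
23 → extends → [15, 19, 23]
27 → extends → [15, 19, 23, 27]
31 → extends → [15, 19, 23, 27, 31]
4 → replaces 15 → [4, 19, 23, 27, 31]
35 → extends → [4, 19, 23, 27, 31, 35]
39 → extends → [4, 19, 23, 27, 31, 35, 39]
8 → replaces 19 → [4, 8, 23, 27, 31, 35, 39]
12 → replaces 23 → [4, 8, 12, 27, 31, 35, 39]
16 → replaces 27 → [4, 8, 12, 16, 31, 35, 39]
20 → replaces 31 → [4, 8, 12, 16, 20, 35, 39]
27 → replaces 35 → [4, 8, 12, 16, 20, 27, 39]
Length 7; one witness is 15, 19, 23, 27, 31, 35, 39.

15, 19, 23, 27, 31, 35, 39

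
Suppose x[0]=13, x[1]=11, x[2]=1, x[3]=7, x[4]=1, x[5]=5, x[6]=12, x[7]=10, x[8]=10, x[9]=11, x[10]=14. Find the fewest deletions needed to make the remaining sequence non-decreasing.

4

Fewest deletions = n − (longest non-decreasing subsequence).
Patience tails:
13 → extends → [13]
11 → replaces 13 → [11]
1 → replaces 11 → [1]
7 → extends → [1, 7]
1 → replaces 7 → [1, 1]
5 → extends → [1, 1, 5]
12 → extends → [1, 1, 5, 12]
10 → replaces 12 → [1, 1, 5, 10]
10 → extends → [1, 1, 5, 10, 10]
11 → extends → [1, 1, 5, 10, 10, 11]
14 → extends → [1, 1, 5, 10, 10, 11, 14]
Longest non-decreasing subsequence has length 7, so deletions = 11 − 7 = 4.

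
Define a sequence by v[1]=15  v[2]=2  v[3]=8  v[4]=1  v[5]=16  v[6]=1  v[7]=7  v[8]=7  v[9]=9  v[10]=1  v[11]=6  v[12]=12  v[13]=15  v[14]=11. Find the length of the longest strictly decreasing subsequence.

Let dp[i] be the longest strictly decreasing subsequence ending at i:
i:      1  2  3  4  5  6  7  8  9 10 11 12 13 14
v[i]:  15  2  8  1 16  1  7  7  9  1  6 12 15 11
dp:     1  2  2  3  1  3  3  3  2  4  4  2  2  3
Maximum is 4.

4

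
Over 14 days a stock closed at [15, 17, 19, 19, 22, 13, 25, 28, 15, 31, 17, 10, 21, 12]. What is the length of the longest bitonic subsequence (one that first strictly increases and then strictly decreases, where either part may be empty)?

inc[i] = longest strictly increasing subsequence ending at i; dec[i] = longest strictly decreasing subsequence starting at i:
i:      1  2  3  4  5  6  7  8  9 10 11 12 13 14
a[i]:  15 17 19 19 22 13 25 28 15 31 17 10 21 12
inc:    1  2  3  3  4  1  5  6  2  7  3  1  4  2
dec:    3  3  3  3  3  2  3  3  2  3  2  1  2  1
Best peak at i=10 (value 31): inc=7, dec=3, length 7+3−1 = 9.

9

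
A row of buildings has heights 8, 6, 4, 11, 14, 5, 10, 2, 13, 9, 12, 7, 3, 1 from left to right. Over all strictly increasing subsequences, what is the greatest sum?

Let S[i] be the best sum of a strictly increasing subsequence ending at i:
i:      1  2  3  4  5  6  7  8  9 10 11 12 13 14
a[i]:   8  6  4 11 14  5 10  2 13  9 12  7  3  1
S:      8  6  4 19 33  9 19  2 32 18 31 16  5  1
Maximum is 33 (e.g. 8 + 11 + 14).

33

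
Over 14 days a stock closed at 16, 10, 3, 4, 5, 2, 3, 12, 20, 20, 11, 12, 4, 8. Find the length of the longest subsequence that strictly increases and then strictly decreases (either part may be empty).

inc[i] = longest strictly increasing subsequence ending at i; dec[i] = longest strictly decreasing subsequence starting at i:
i:      1  2  3  4  5  6  7  8  9 10 11 12 13 14
a[i]:  16 10  3  4  5  2  3 12 20 20 11 12  4  8
inc:    1  1  1  2  3  1  2  4  5  5  4  5  3  4
dec:    4  3  2  2  2  1  1  3  3  3  2  2  1  1
Best peak at i=9 (value 20): inc=5, dec=3, length 5+3−1 = 7.

7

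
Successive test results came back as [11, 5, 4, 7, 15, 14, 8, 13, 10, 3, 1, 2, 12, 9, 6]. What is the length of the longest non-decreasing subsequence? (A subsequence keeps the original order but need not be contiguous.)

Let dp[i] be the length of the longest such subsequence ending at index i:
i:      1  2  3  4  5  6  7  8  9 10 11 12 13 14 15
a[i]:  11  5  4  7 15 14  8 13 10  3  1  2 12  9  6
dp:     1  1  1  2  3  3  3  4  4  1  1  2  5  4  3
Maximum dp value is 5.

5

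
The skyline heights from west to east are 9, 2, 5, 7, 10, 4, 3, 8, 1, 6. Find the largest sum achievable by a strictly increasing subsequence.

24

Let S[i] be the best sum of a strictly increasing subsequence ending at i:
i:      1  2  3  4  5  6  7  8  9 10
a[i]:   9  2  5  7 10  4  3  8  1  6
S:      9  2  7 14 24  6  5 22  1 13
Maximum is 24 (e.g. 2 + 5 + 7 + 10).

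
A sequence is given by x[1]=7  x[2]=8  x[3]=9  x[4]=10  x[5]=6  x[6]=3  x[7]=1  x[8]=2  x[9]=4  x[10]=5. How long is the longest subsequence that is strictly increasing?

Let dp[i] be the length of the longest such subsequence ending at index i:
i:      1  2  3  4  5  6  7  8  9 10
x[i]:   7  8  9 10  6  3  1  2  4  5
dp:     1  2  3  4  1  1  1  2  3  4
Maximum dp value is 4.

4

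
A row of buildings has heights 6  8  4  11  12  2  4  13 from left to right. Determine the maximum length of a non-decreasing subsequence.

Let dp[i] be the length of the longest such subsequence ending at index i:
i:      1  2  3  4  5  6  7  8
a[i]:   6  8  4 11 12  2  4 13
dp:     1  2  1  3  4  1  2  5
Maximum dp value is 5.

5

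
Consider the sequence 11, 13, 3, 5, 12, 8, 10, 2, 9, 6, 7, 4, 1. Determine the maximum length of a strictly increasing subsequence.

4

Track the smallest tail for each achievable length (strict):
11 → extends → [11]
13 → extends → [11, 13]
3 → replaces 11 → [3, 13]
5 → replaces 13 → [3, 5]
12 → extends → [3, 5, 12]
8 → replaces 12 → [3, 5, 8]
10 → extends → [3, 5, 8, 10]
2 → replaces 3 → [2, 5, 8, 10]
9 → replaces 10 → [2, 5, 8, 9]
6 → replaces 8 → [2, 5, 6, 9]
7 → replaces 9 → [2, 5, 6, 7]
4 → replaces 5 → [2, 4, 6, 7]
1 → replaces 2 → [1, 4, 6, 7]
Four tails, so the longest strictly increasing subsequence has length 4 (e.g. 3, 5, 8, 10).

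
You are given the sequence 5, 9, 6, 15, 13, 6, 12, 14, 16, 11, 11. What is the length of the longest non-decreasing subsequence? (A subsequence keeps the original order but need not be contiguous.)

Track the smallest tail for each achievable length (allowing ties):
5 → extends → [5]
9 → extends → [5, 9]
6 → replaces 9 → [5, 6]
15 → extends → [5, 6, 15]
13 → replaces 15 → [5, 6, 13]
6 → replaces 13 → [5, 6, 6]
12 → extends → [5, 6, 6, 12]
14 → extends → [5, 6, 6, 12, 14]
16 → extends → [5, 6, 6, 12, 14, 16]
11 → replaces 12 → [5, 6, 6, 11, 14, 16]
11 → replaces 14 → [5, 6, 6, 11, 11, 16]
Six tails, so the longest non-decreasing subsequence has length 6 (e.g. 5, 6, 6, 12, 14, 16).

6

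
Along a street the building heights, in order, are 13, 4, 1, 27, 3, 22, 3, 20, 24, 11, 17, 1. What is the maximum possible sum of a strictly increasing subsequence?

Let S[i] be the best sum of a strictly increasing subsequence ending at i:
i:      1  2  3  4  5  6  7  8  9 10 11 12
a[i]:  13  4  1 27  3 22  3 20 24 11 17  1
S:     13  4  1 40  4 35  4 33 59 15 32  1
Maximum is 59 (e.g. 13 + 22 + 24).

59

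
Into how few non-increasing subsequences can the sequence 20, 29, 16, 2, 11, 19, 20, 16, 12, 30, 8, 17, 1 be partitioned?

5

The minimum number of non-increasing subsequences covering a sequence equals the length of its longest strictly increasing subsequence.
LIS length is 5 (e.g. 2, 11, 19, 20, 30), so 5 piles are needed.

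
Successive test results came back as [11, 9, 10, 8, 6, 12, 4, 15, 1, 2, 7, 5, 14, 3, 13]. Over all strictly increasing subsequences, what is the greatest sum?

46

Let S[i] be the best sum of a strictly increasing subsequence ending at i:
i:      1  2  3  4  5  6  7  8  9 10 11 12 13 14 15
a[i]:  11  9 10  8  6 12  4 15  1  2  7  5 14  3 13
S:     11  9 19  8  6 31  4 46  1  3 13  9 45  6 44
Maximum is 46 (e.g. 9 + 10 + 12 + 15).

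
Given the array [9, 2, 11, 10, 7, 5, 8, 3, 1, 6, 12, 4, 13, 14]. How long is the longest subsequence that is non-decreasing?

Let dp[i] be the length of the longest such subsequence ending at index i:
i:      1  2  3  4  5  6  7  8  9 10 11 12 13 14
a[i]:   9  2 11 10  7  5  8  3  1  6 12  4 13 14
dp:     1  1  2  2  2  2  3  2  1  3  4  3  5  6
Maximum dp value is 6.

6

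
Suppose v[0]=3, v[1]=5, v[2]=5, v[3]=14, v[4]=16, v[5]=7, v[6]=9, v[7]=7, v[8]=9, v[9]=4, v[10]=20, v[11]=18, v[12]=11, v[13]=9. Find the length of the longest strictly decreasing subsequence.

4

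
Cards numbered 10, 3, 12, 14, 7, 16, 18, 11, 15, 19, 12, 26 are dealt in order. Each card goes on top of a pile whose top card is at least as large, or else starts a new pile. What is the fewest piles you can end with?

7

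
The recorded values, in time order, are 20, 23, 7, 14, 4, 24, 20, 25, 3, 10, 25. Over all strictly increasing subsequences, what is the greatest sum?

Let S[i] be the best sum of a strictly increasing subsequence ending at i:
i:      1  2  3  4  5  6  7  8  9 10 11
a[i]:  20 23  7 14  4 24 20 25  3 10 25
S:     20 43  7 21  4 67 41 92  3 17 92
Maximum is 92 (e.g. 20 + 23 + 24 + 25).

92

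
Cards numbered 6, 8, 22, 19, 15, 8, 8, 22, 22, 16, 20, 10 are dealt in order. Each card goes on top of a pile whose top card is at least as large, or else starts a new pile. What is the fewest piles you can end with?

5

Place each on the leftmost legal pile:
6 → new pile 1 (tops now [6])
8 → new pile 2 (tops now [6, 8])
22 → new pile 3 (tops now [6, 8, 22])
19 → pile 3 (tops now [6, 8, 19])
15 → pile 3 (tops now [6, 8, 15])
8 → pile 2 (tops now [6, 8, 15])
8 → pile 2 (tops now [6, 8, 15])
22 → new pile 4 (tops now [6, 8, 15, 22])
22 → pile 4 (tops now [6, 8, 15, 22])
16 → pile 4 (tops now [6, 8, 15, 16])
20 → new pile 5 (tops now [6, 8, 15, 16, 20])
10 → pile 3 (tops now [6, 8, 10, 16, 20])
Five piles.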